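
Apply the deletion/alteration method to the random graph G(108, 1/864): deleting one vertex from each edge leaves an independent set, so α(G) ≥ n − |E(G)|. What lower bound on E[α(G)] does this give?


E[|E(G)|] = C(108, 2)·p = 5778 · (1/864) = 107/16.
E[α(G)] ≥ n − E[|E(G)|] = 108 − 107/16 = 1621/16.
Numerically: ≈ 101.312.
(This is only a lower bound; the true E[α(G)] may be larger.)

E[α(G)] ≥ 1621/16 ≈ 101.312.


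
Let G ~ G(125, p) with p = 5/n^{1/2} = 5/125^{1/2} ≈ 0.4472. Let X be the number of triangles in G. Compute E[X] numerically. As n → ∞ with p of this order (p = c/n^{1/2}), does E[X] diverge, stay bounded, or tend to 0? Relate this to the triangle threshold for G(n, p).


Number of potential triangles: C(125, 3) = 317750.
Each occurs with probability p³ ≈ (0.4472)³ ≈ 8.944272e-02.
By linearity: E[X] = C(125, 3)·p³ ≈ 317750 · 8.944272e-02 ≈ 28420.4240.
Since α = 1/2 < 1, p = c/n^{1/2} ≫ 1/n is above the triangle threshold p ~ 1/n. Asymptotically E[X] ~ (c³/6)·n^{3(1−α)} = (5³/6)·n^{1.5} → ∞; triangles are abundant w.h.p.

E[X] ≈ 28420.4240; in regime p = Θ(1/n^{1/2}) E[X] diverges (above the triangle threshold p ~ 1/n).


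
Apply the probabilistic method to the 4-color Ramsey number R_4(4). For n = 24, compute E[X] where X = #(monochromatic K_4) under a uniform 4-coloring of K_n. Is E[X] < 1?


E[X] = C(24, 4) · 4^{1 − 6} = 10626 · 4^{−5} = 10626/1024.
As a reduced fraction: E[X] = 5313/512 ≈ 10.3769531.
Is E[X] < 1? NO.
Since E[X] ≥ 1, the first-moment bound is inconclusive at n = 24; it does NOT by itself certify R_4(4) > 24.

E[X] = 5313/512 ≈ 10.3769531; E[X] ≥ 1; first-moment method inconclusive here.


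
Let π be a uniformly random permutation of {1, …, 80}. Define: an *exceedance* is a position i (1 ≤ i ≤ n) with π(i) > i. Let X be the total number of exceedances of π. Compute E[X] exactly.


Write X = Σ_{i=1}^{80} X_i, where X_i = 1_{π(i) > i}.
For each fixed i, π(i) is uniform over {1, …, 80} (marginal of a uniform permutation), so P[π(i) > i] = (n − i)/n. Summing: Σ_{i=1}^{80} (n − i)/n = (0 + 1 + … + 79)/80 = 80(80 − 1)/(2·80) = (80 − 1)/2.
Hence E[X] = Σ_{i=1}^{80} (80 − i)/80 = 79/2 ≈ 39.50000.

E[X] = 79/2 = 39.50000.


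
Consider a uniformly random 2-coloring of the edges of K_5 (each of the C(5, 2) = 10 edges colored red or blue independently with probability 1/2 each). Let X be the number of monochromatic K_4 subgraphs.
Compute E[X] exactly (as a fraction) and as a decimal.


Let X = Σ_S X_S over the C(5, 4) = 5 subsets S of size 4, where X_S = 1 if the K_4 on S is monochromatic.
For a fixed S, the K_4 on S has C(4, 2) = 6 edges. P[all 6 edges red] = (1/2)^6, and likewise for blue, so P[monochromatic] = 2·(1/2)^6 = 2^{1 − 6} = 1/32.
By linearity: E[X] = C(5, 4) · 2^{1 − 6} = 5 · 1/32 = 5/32.
Numerically: E[X] ≈ 0.156250.

E[X] = C(5,4)·2^(1−C(4,2)) = 5/32 ≈ 0.156250.


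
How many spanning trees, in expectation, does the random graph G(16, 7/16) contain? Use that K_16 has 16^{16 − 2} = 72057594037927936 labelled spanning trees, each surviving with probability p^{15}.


K_16 has 16^{16 − 2} = 72057594037927936 labelled spanning trees.
For each such spanning tree H, let X_H = 1 if all 15 edges of H are present in G. Then P[X_H = 1] = p^{15} = (7/16)^{15} = 4747561509943/1152921504606846976.
By linearity: E[X] = Σ_H E[X_H] = 72057594037927936 · p^{15} = 72057594037927936 · 4747561509943/1152921504606846976 = 4747561509943/16.
Numerically: E[X] ≈ 2.9672e+11.

E[X] = 72057594037927936 · (7/16)^{15} = 4747561509943/16 ≈ 2.9672e+11.


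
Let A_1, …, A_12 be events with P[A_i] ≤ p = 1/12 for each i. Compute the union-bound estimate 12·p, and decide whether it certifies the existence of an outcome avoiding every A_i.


Union bound: P[∪_{i=1}^{12} A_i] ≤ Σ_i P[A_i] ≤ 12·p = 12·(1/12) = 1.
Numerically: 1 ≈ 1.000000.
Is 1 < 1? NO.
Since the bound 1 is ≥ 1, the union bound is uninformative here; it does NOT by itself certify existence.

12·p = 1 ≈ 1.000000; existence NOT certified by the union bound.


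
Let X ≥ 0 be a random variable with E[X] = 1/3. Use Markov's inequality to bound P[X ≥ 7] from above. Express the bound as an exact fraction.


μ = E[X] = 1/3, a = 7.
Markov: P[X ≥ 7] ≤ μ/a = (1/3)/7 = 1/21.
Numerically: ≈ 0.04762.
(Since a = 7 > μ = 0.33333, the bound 1/21 is < 1 and informative.)

P[X ≥ 7] ≤ 1/21 ≈ 0.04762.


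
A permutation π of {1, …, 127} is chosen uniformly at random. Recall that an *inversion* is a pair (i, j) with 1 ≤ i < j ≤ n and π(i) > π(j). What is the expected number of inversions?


Write X = Σ X_I over the C(127, 2) = 8001 pairs i < j, with X_I the indicator of one inversion.
There are 8001 indicators.
For each fixed pair i < j, the values π(i) and π(j) are two distinct elements of {1, …, 127} in uniformly random order; by symmetry P[π(i) > π(j)] = 1/2.
By linearity: E[X] = 8001 · (1/2) = C(127, 2) · (1/2) = 8001/2 = 8001/2 ≈ 4000.500000.

E[X] = 8001/2 = 4000.500000.


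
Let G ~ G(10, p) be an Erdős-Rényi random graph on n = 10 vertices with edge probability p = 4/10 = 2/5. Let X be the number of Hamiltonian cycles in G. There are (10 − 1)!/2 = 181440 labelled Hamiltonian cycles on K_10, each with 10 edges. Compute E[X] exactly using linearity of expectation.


K_10 has (10 − 1)!/2 = 181440 labelled Hamiltonian cycles.
For each such Hamiltonian cycle H, let X_H = 1 if all 10 edges of H are present in G. Then P[X_H = 1] = p^{10} = (2/5)^{10} = 1024/9765625.
Summing the indicators: E[X] = Σ_H E[X_H] = 181440 · p^{10} = 181440 · 1024/9765625 = 37158912/1953125.
Numerically: E[X] ≈ 19.025.

E[X] = 181440 · (2/5)^{10} = 37158912/1953125 ≈ 19.025.


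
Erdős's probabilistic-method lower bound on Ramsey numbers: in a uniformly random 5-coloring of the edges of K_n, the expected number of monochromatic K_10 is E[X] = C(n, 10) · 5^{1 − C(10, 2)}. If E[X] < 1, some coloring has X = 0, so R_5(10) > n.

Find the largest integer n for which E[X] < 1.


We need C(n, 10) · 5^{1 − 45} < 1, i.e. C(n, 10) < 5^{45 − 1} = 5684341886080801486968994140625.
Check values of n near the boundary:
  n = 5387: C(5387, 10) = 5624406917627224603154306376491; 5624406917627224603154306376491 < 5684341886080801486968994140625? YES
  n = 5388: C(5388, 10) = 5634865093375880654852250419586; 5634865093375880654852250419586 < 5684341886080801486968994140625? YES
  n = 5389: C(5389, 10) = 5645340767466558997768874792926; 5645340767466558997768874792926 < 5684341886080801486968994140625? YES
  n = 5390: C(5390, 10) = 5655833965919099070255434039753; 5655833965919099070255434039753 < 5684341886080801486968994140625? YES
  n = 5391: C(5391, 10) = 5666344714787188828795213697883; 5666344714787188828795213697883 < 5684341886080801486968994140625? YES
  n = 5392: C(5392, 10) = 5676873040158402483252283957448; 5676873040158402483252283957448 < 5684341886080801486968994140625? YES
  n = 5393: C(5393, 10) = 5687418968154238267170642278008; 5687418968154238267170642278008 < 5684341886080801486968994140625? NO
  n = 5394: C(5394, 10) = 5697982524930156243149785372878; 5697982524930156243149785372878 < 5684341886080801486968994140625? NO
The largest n with C(n, 10) < 5684341886080801486968994140625 is n = 5392 (where E[X] = 5676873040158402483252283957448/5684341886080801486968994140625 ≈ 0.9987). Hence R_5(10) > 5392, i.e. R_5(10) ≥ 5393.

Largest n = 5392; hence R_5(10) > 5392.


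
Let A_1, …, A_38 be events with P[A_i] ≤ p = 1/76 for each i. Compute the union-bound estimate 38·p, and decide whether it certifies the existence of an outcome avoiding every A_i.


Union bound: P[∪_{i=1}^{38} A_i] ≤ Σ_i P[A_i] ≤ 38·p = 38·(1/76) = 1/2.
Numerically: 1/2 ≈ 0.5000.
Is 1/2 < 1? YES.
Since P[∪ A_i] ≤ 1/2 < 1, the complement has P[∩ A_i^c] ≥ 1 − 1/2 = 1/2 > 0, so some outcome avoids every A_i.

38·p = 1/2 ≈ 0.5000; existence CERTIFIED by the union bound.


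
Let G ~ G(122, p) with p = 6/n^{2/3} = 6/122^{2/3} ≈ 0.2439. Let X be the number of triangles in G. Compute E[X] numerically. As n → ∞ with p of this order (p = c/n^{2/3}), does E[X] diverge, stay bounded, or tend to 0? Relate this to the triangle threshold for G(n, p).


Number of potential triangles: C(122, 3) = 295240.
Each occurs with probability p³ ≈ (0.2439)³ ≈ 1.451223e-02.
By linearity: E[X] = C(122, 3)·p³ ≈ 295240 · 1.451223e-02 ≈ 4284.5902.
Since α = 2/3 < 1, p = c/n^{2/3} ≫ 1/n is above the triangle threshold p ~ 1/n. Asymptotically E[X] ~ (c³/6)·n^{3(1−α)} = (6³/6)·n^{1} → ∞; triangles are abundant w.h.p.

E[X] ≈ 4284.5902; in regime p = Θ(1/n^{2/3}) E[X] diverges (above the triangle threshold p ~ 1/n).


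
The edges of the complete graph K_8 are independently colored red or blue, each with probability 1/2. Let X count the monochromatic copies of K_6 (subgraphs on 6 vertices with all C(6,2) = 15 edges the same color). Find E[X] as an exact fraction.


Let X = Σ_S X_S over the C(8, 6) = 28 subsets S of size 6, where X_S = 1 if the K_6 on S is monochromatic.
For a fixed S, the K_6 on S has C(6, 2) = 15 edges. P[all 15 edges red] = (1/2)^15, and likewise for blue, so P[monochromatic] = 2·(1/2)^15 = 2^{1 − 15} = 1/16384.
By linearity of expectation: E[X] = C(8, 6) · 2^{1 − 15} = 28 · 1/16384 = 7/4096.
Numerically: E[X] ≈ 0.0017.

E[X] = C(8,6)·2^(1−C(6,2)) = 7/4096 ≈ 0.0017.


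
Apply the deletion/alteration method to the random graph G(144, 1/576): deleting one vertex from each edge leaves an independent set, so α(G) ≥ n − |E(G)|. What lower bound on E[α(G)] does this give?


E[|E(G)|] = C(144, 2)·p = 10296 · (1/576) = 143/8.
E[α(G)] ≥ n − E[|E(G)|] = 144 − 143/8 = 1009/8.
Numerically: ≈ 126.125000.
(This is only a lower bound; the true E[α(G)] may be larger.)

E[α(G)] ≥ 1009/8 ≈ 126.125000.


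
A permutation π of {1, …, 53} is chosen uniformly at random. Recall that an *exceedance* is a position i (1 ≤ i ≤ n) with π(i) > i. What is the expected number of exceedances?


Write X = Σ_{i=1}^{53} X_i, where X_i = 1_{π(i) > i}.
For each fixed i, π(i) is uniform over {1, …, 53} (marginal of a uniform permutation), so P[π(i) > i] = (n − i)/n. Summing: Σ_{i=1}^{53} (n − i)/n = (0 + 1 + … + 52)/53 = 53(53 − 1)/(2·53) = (53 − 1)/2.
Hence E[X] = Σ_{i=1}^{53} (53 − i)/53 = 26 ≈ 26.0000.

E[X] = 26 = 26.0000.


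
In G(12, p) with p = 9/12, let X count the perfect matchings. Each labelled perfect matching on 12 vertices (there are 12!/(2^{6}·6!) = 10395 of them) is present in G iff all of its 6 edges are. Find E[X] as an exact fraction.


K_12 has 12!/(2^{6}·6!) = 10395 labelled perfect matchings.
For each such perfect matching H, let X_H = 1 if all 6 edges of H are present in G. Then P[X_H = 1] = p^{6} = (3/4)^{6} = 729/4096.
By linearity: E[X] = Σ_H E[X_H] = 10395 · p^{6} = 10395 · 729/4096 = 7577955/4096.
Numerically: E[X] ≈ 1850.

E[X] = 10395 · (3/4)^{6} = 7577955/4096 ≈ 1850.


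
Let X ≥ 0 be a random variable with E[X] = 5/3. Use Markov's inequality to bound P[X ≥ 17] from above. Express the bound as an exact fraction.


μ = E[X] = 5/3, a = 17.
Markov: P[X ≥ 17] ≤ μ/a = (5/3)/17 = 5/51.
Numerically: ≈ 0.09804.
(Since a = 17 > μ = 1.66667, the bound 5/51 is < 1 and informative.)

P[X ≥ 17] ≤ 5/51 ≈ 0.09804.


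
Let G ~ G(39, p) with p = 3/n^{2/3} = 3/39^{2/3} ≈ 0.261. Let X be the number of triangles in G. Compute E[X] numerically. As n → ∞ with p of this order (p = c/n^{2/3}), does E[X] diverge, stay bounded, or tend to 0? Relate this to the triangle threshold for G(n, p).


Number of potential triangles: C(39, 3) = 9139.
Each occurs with probability p³ ≈ (0.261)³ ≈ 1.77515e-02.
By linearity: E[X] = C(39, 3)·p³ ≈ 9139 · 1.77515e-02 ≈ 162.231.
Since α = 2/3 < 1, p = c/n^{2/3} ≫ 1/n is above the triangle threshold p ~ 1/n. Asymptotically E[X] ~ (c³/6)·n^{3(1−α)} = (3³/6)·n^{1} → ∞; triangles are abundant w.h.p.

E[X] ≈ 162.231; in regime p = Θ(1/n^{2/3}) E[X] diverges (above the triangle threshold p ~ 1/n).


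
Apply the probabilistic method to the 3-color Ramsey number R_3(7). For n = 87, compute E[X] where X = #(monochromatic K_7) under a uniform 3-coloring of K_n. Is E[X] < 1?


E[X] = C(87, 7) · 3^{1 − 21} = 5843355957 · 3^{−20} = 5843355957/3486784401.
As a reduced fraction: E[X] = 72140197/43046721 ≈ 1.6759.
Is E[X] < 1? NO.
Since E[X] ≥ 1, the first-moment bound is inconclusive at n = 87; it does NOT by itself certify R_3(7) > 87.

E[X] = 72140197/43046721 ≈ 1.6759; E[X] ≥ 1; first-moment method inconclusive here.


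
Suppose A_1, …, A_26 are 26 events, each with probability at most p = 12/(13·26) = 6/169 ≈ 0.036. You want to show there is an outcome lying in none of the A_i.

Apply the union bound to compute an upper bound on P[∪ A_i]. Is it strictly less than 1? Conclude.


Union bound: P[∪_{i=1}^{26} A_i] ≤ Σ_i P[A_i] ≤ 26·p = 26·(6/169) = 12/13.
Numerically: 12/13 ≈ 0.923.
Is 12/13 < 1? YES.
Since P[∪ A_i] ≤ 12/13 < 1, the complement has P[∩ A_i^c] ≥ 1 − 12/13 = 1/13 > 0, so some outcome avoids every A_i.

26·p = 12/13 ≈ 0.923; existence CERTIFIED by the union bound.


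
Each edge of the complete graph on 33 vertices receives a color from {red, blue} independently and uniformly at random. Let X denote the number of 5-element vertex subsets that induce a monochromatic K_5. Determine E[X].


Let X = Σ_S X_S over the C(33, 5) = 237336 subsets S of size 5, where X_S = 1 if the K_5 on S is monochromatic.
For a fixed S, the K_5 on S has C(5, 2) = 10 edges. P[all 10 edges red] = (1/2)^10, and likewise for blue, so P[monochromatic] = 2·(1/2)^10 = 2^{1 − 10} = 1/512.
By linearity: E[X] = C(33, 5) · 2^{1 − 10} = 237336 · 1/512 = 29667/64.
Numerically: E[X] ≈ 463.547.

E[X] = C(33,5)·2^(1−C(5,2)) = 29667/64 ≈ 463.547.


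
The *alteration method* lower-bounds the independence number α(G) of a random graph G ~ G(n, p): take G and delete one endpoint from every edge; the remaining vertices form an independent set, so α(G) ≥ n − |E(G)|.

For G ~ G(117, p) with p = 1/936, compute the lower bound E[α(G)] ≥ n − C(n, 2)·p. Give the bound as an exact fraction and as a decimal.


E[|E(G)|] = C(117, 2)·p = 6786 · (1/936) = 29/4.
E[α(G)] ≥ n − E[|E(G)|] = 117 − 29/4 = 439/4.
Numerically: ≈ 109.7500.
(This is only a lower bound; the true E[α(G)] may be larger.)

E[α(G)] ≥ 439/4 ≈ 109.7500.


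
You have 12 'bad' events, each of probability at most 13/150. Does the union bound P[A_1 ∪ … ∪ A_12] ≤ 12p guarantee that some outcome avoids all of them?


Union bound: P[∪_{i=1}^{12} A_i] ≤ Σ_i P[A_i] ≤ 12·p = 12·(13/150) = 26/25.
Numerically: 26/25 ≈ 1.04000.
Is 26/25 < 1? NO.
Since the bound 26/25 is ≥ 1, the union bound is uninformative here; it does NOT by itself certify existence.

12·p = 26/25 ≈ 1.04000; existence NOT certified by the union bound.


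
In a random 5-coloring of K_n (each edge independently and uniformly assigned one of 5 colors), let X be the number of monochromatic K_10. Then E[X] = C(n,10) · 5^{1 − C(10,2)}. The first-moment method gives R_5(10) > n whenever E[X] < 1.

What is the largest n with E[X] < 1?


We need C(n, 10) · 5^{1 − 45} < 1, i.e. C(n, 10) < 5^{45 − 1} = 5684341886080801486968994140625.
Check values of n near the boundary:
  n = 5390: C(5390, 10) = 5655833965919099070255434039753; 5655833965919099070255434039753 < 5684341886080801486968994140625? YES
  n = 5391: C(5391, 10) = 5666344714787188828795213697883; 5666344714787188828795213697883 < 5684341886080801486968994140625? YES
  n = 5392: C(5392, 10) = 5676873040158402483252283957448; 5676873040158402483252283957448 < 5684341886080801486968994140625? YES
  n = 5393: C(5393, 10) = 5687418968154238267170642278008; 5687418968154238267170642278008 < 5684341886080801486968994140625? NO
  n = 5394: C(5394, 10) = 5697982524930156243149785372878; 5697982524930156243149785372878 < 5684341886080801486968994140625? NO
  n = 5395: C(5395, 10) = 5708563736675616143322765475706; 5708563736675616143322765475706 < 5684341886080801486968994140625? NO
The largest n with C(n, 10) < 5684341886080801486968994140625 is n = 5392 (where E[X] = 5676873040158402483252283957448/5684341886080801486968994140625 ≈ 0.998686). Hence R_5(10) > 5392, i.e. R_5(10) ≥ 5393.

Largest n = 5392; hence R_5(10) > 5392.


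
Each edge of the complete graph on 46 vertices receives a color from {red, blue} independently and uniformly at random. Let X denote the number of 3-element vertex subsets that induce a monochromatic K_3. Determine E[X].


Let X = Σ_S X_S over the C(46, 3) = 15180 subsets S of size 3, where X_S = 1 if the K_3 on S is monochromatic.
For a fixed S, the K_3 on S has C(3, 2) = 3 edges. P[all 3 edges red] = (1/2)^3, and likewise for blue, so P[monochromatic] = 2·(1/2)^3 = 2^{1 − 3} = 1/4.
By linearity of expectation: E[X] = C(46, 3) · 2^{1 − 3} = 15180 · 1/4 = 3795.
Numerically: E[X] ≈ 3795.0000.

E[X] = C(46,3)·2^(1−C(3,2)) = 3795 ≈ 3795.0000.


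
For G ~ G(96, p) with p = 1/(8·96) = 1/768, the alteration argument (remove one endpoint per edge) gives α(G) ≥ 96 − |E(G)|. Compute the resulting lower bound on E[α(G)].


E[|E(G)|] = C(96, 2)·p = 4560 · (1/768) = 95/16.
E[α(G)] ≥ n − E[|E(G)|] = 96 − 95/16 = 1441/16.
Numerically: ≈ 90.0625.
(This is only a lower bound; the true E[α(G)] may be larger.)

E[α(G)] ≥ 1441/16 ≈ 90.0625.


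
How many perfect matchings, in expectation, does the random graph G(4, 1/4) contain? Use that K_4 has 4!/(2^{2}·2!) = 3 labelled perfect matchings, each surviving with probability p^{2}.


K_4 has 4!/(2^{2}·2!) = 3 labelled perfect matchings.
For each such perfect matching H, let X_H = 1 if all 2 edges of H are present in G. Then P[X_H = 1] = p^{2} = (1/4)^{2} = 1/16.
Summing the indicators: E[X] = Σ_H E[X_H] = 3 · p^{2} = 3 · 1/16 = 3/16.
Numerically: E[X] ≈ 0.1875.

E[X] = 3 · (1/4)^{2} = 3/16 ≈ 0.1875.


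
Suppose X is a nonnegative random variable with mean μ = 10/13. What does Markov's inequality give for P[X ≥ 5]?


μ = E[X] = 10/13, a = 5.
Markov: P[X ≥ 5] ≤ μ/a = (10/13)/5 = 2/13.
Numerically: ≈ 0.154.
(Since a = 5 > μ = 0.769, the bound 2/13 is < 1 and informative.)

P[X ≥ 5] ≤ 2/13 ≈ 0.154.


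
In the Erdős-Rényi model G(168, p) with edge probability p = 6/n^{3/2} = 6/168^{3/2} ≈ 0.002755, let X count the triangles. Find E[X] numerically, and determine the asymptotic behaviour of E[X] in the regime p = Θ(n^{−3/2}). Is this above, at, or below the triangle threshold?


Number of potential triangles: C(168, 3) = 776216.
Each occurs with probability p³ ≈ (0.002755)³ ≈ 2.092001e-08.
By linearity: E[X] = C(168, 3)·p³ ≈ 776216 · 2.092001e-08 ≈ 0.0162.
Since α = 3/2 > 1, p = c/n^{3/2} = o(1/n) is below the triangle threshold p ~ 1/n. Asymptotically E[X] ~ (c³/6)·n^{3(1−α)} = (6³/6)·n^{-1.5} → 0, so by Markov's inequality G has no triangles w.h.p.

E[X] ≈ 0.0162; in regime p = Θ(1/n^{3/2}) E[X] tends to 0 (below the triangle threshold p ~ 1/n).


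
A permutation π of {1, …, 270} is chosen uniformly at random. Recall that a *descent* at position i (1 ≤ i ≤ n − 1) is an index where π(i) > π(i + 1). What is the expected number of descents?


Write X = Σ X_I over i = 1, …, 269, with X_I the indicator of one descent.
There are 269 indicators.
For each fixed i, the pair (π(i), π(i+1)) is a uniformly random ordered pair of distinct values from {1, …, 270}; by symmetry P[π(i) > π(i+1)] = 1/2.
By linearity: E[X] = 269 · (1/2) = (270 − 1) · (1/2) = 269/2 ≈ 134.5000.

E[X] = 269/2 = 134.5000.


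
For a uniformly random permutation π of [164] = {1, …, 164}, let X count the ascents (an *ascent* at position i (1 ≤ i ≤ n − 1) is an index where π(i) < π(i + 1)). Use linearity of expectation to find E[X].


Write X = Σ X_I over i = 1, …, 163, with X_I the indicator of one ascent.
There are 163 indicators.
For each fixed i, the pair (π(i), π(i+1)) is a uniformly random ordered pair of distinct values from {1, …, 164}; by symmetry P[π(i) < π(i+1)] = 1/2.
By linearity: E[X] = 163 · (1/2) = (164 − 1) · (1/2) = 163/2 ≈ 81.500000.

E[X] = 163/2 = 81.500000.


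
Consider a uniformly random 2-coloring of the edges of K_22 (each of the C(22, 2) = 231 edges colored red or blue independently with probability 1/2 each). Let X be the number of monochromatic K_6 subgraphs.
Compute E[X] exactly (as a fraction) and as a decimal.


Let X = Σ_S X_S over the C(22, 6) = 74613 subsets S of size 6, where X_S = 1 if the K_6 on S is monochromatic.
For a fixed S, the K_6 on S has C(6, 2) = 15 edges. P[all 15 edges red] = (1/2)^15, and likewise for blue, so P[monochromatic] = 2·(1/2)^15 = 2^{1 − 15} = 1/16384.
By linearity of expectation: E[X] = C(22, 6) · 2^{1 − 15} = 74613 · 1/16384 = 74613/16384.
Numerically: E[X] ≈ 4.5540.

E[X] = C(22,6)·2^(1−C(6,2)) = 74613/16384 ≈ 4.5540.


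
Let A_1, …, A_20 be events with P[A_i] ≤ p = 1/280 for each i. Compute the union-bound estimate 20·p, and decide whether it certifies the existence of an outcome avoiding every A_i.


Union bound: P[∪_{i=1}^{20} A_i] ≤ Σ_i P[A_i] ≤ 20·p = 20·(1/280) = 1/14.
Numerically: 1/14 ≈ 0.071429.
Is 1/14 < 1? YES.
Since P[∪ A_i] ≤ 1/14 < 1, the complement has P[∩ A_i^c] ≥ 1 − 1/14 = 13/14 > 0, so some outcome avoids every A_i.

20·p = 1/14 ≈ 0.071429; existence CERTIFIED by the union bound.


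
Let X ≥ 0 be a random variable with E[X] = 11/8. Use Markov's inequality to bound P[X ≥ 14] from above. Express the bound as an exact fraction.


μ = E[X] = 11/8, a = 14.
Markov: P[X ≥ 14] ≤ μ/a = (11/8)/14 = 11/112.
Numerically: ≈ 0.098214.
(Since a = 14 > μ = 1.375000, the bound 11/112 is < 1 and informative.)

P[X ≥ 14] ≤ 11/112 ≈ 0.098214.


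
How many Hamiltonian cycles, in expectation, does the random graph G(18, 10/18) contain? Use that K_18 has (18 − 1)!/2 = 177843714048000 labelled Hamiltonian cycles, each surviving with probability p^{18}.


K_18 has (18 − 1)!/2 = 177843714048000 labelled Hamiltonian cycles.
For each such Hamiltonian cycle H, let X_H = 1 if all 18 edges of H are present in G. Then P[X_H = 1] = p^{18} = (5/9)^{18} = 3814697265625/150094635296999121.
Summing the indicators: E[X] = Σ_H E[X_H] = 177843714048000 · p^{18} = 177843714048000 · 3814697265625/150094635296999121 = 930617187500000000000000/205891132094649.
Numerically: E[X] ≈ 4.51995e+09.

E[X] = 177843714048000 · (5/9)^{18} = 930617187500000000000000/205891132094649 ≈ 4.51995e+09.


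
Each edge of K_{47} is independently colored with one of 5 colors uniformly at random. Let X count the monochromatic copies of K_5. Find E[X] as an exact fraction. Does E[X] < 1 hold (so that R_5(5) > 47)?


E[X] = C(47, 5) · 5^{1 − 10} = 1533939 · 5^{−9} = 1533939/1953125.
As a reduced fraction: E[X] = 1533939/1953125 ≈ 0.785.
Is E[X] < 1? YES.
Since E[X] < 1, there exists a 5-coloring of K_{47} with no monochromatic K_5; hence R_5(5) > 47.

E[X] = 1533939/1953125 ≈ 0.785; E[X] < 1, so R_5(5) > 47.


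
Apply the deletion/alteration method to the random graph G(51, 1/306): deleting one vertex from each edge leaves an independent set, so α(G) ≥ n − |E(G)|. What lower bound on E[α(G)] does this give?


E[|E(G)|] = C(51, 2)·p = 1275 · (1/306) = 25/6.
E[α(G)] ≥ n − E[|E(G)|] = 51 − 25/6 = 281/6.
Numerically: ≈ 46.83333.
(This is only a lower bound; the true E[α(G)] may be larger.)

E[α(G)] ≥ 281/6 ≈ 46.83333.


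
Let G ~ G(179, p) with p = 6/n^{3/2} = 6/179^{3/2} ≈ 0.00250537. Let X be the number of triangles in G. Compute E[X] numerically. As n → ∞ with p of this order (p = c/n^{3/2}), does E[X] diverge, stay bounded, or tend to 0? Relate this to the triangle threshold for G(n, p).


Number of potential triangles: C(179, 3) = 939929.
Each occurs with probability p³ ≈ (0.00250537)³ ≈ 1.57258856e-08.
By linearity: E[X] = C(179, 3)·p³ ≈ 939929 · 1.57258856e-08 ≈ 0.014781.
Since α = 3/2 > 1, p = c/n^{3/2} = o(1/n) is below the triangle threshold p ~ 1/n. Asymptotically E[X] ~ (c³/6)·n^{3(1−α)} = (6³/6)·n^{-1.5} → 0, so by Markov's inequality G has no triangles w.h.p.

E[X] ≈ 0.014781; in regime p = Θ(1/n^{3/2}) E[X] tends to 0 (below the triangle threshold p ~ 1/n).


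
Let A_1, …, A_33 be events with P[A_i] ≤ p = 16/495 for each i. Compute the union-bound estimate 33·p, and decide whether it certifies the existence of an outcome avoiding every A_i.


Union bound: P[∪_{i=1}^{33} A_i] ≤ Σ_i P[A_i] ≤ 33·p = 33·(16/495) = 16/15.
Numerically: 16/15 ≈ 1.06667.
Is 16/15 < 1? NO.
Since the bound 16/15 is ≥ 1, the union bound is uninformative here; it does NOT by itself certify existence.

33·p = 16/15 ≈ 1.06667; existence NOT certified by the union bound.


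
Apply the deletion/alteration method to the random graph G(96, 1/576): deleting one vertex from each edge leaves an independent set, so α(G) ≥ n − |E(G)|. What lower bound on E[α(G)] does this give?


E[|E(G)|] = C(96, 2)·p = 4560 · (1/576) = 95/12.
E[α(G)] ≥ n − E[|E(G)|] = 96 − 95/12 = 1057/12.
Numerically: ≈ 88.083.
(This is only a lower bound; the true E[α(G)] may be larger.)

E[α(G)] ≥ 1057/12 ≈ 88.083.


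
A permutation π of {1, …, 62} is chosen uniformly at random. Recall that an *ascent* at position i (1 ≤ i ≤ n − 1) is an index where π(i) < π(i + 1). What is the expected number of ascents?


Write X = Σ X_I over i = 1, …, 61, with X_I the indicator of one ascent.
There are 61 indicators.
For each fixed i, the pair (π(i), π(i+1)) is a uniformly random ordered pair of distinct values from {1, …, 62}; by symmetry P[π(i) < π(i+1)] = 1/2.
By linearity: E[X] = 61 · (1/2) = (62 − 1) · (1/2) = 61/2 ≈ 30.500000.

E[X] = 61/2 = 30.500000.


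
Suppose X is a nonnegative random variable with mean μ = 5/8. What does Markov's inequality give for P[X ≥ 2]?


μ = E[X] = 5/8, a = 2.
Markov: P[X ≥ 2] ≤ μ/a = (5/8)/2 = 5/16.
Numerically: ≈ 0.3125.
(Since a = 2 > μ = 0.6250, the bound 5/16 is < 1 and informative.)

P[X ≥ 2] ≤ 5/16 ≈ 0.3125.


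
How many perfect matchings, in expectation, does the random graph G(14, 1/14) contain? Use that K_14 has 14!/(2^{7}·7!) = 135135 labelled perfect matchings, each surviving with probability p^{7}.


K_14 has 14!/(2^{7}·7!) = 135135 labelled perfect matchings.
For each such perfect matching H, let X_H = 1 if all 7 edges of H are present in G. Then P[X_H = 1] = p^{7} = (1/14)^{7} = 1/105413504.
Summing the indicators: E[X] = Σ_H E[X_H] = 135135 · p^{7} = 135135 · 1/105413504 = 19305/15059072.
Numerically: E[X] ≈ 0.001282.

E[X] = 135135 · (1/14)^{7} = 19305/15059072 ≈ 0.001282.


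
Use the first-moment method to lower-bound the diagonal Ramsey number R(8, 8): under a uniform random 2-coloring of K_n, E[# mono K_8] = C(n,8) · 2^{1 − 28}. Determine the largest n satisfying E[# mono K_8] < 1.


We need C(n, 8) · 2^{1 − 28} < 1, i.e. C(n, 8) < 2^{28 − 1} = 134217728.
Check values of n near the boundary:
  n = 39: C(39, 8) = 61523748; 61523748 < 134217728? YES
  n = 40: C(40, 8) = 76904685; 76904685 < 134217728? YES
  n = 41: C(41, 8) = 95548245; 95548245 < 134217728? YES
  n = 42: C(42, 8) = 118030185; 118030185 < 134217728? YES
  n = 43: C(43, 8) = 145008513; 145008513 < 134217728? NO
The largest n with C(n, 8) < 134217728 is n = 42 (where E[X] = 118030185/134217728 ≈ 0.879). Hence R(8, 8) > 42, i.e. R(8, 8) ≥ 43.

Largest n = 42; hence R(8, 8) > 42.


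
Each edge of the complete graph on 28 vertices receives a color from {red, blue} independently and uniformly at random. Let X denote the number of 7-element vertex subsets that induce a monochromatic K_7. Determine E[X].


Let X = Σ_S X_S over the C(28, 7) = 1184040 subsets S of size 7, where X_S = 1 if the K_7 on S is monochromatic.
For a fixed S, the K_7 on S has C(7, 2) = 21 edges. P[all 21 edges red] = (1/2)^21, and likewise for blue, so P[monochromatic] = 2·(1/2)^21 = 2^{1 − 21} = 1/1048576.
By linearity: E[X] = C(28, 7) · 2^{1 − 21} = 1184040 · 1/1048576 = 148005/131072.
Numerically: E[X] ≈ 1.129189.

E[X] = C(28,7)·2^(1−C(7,2)) = 148005/131072 ≈ 1.129189.


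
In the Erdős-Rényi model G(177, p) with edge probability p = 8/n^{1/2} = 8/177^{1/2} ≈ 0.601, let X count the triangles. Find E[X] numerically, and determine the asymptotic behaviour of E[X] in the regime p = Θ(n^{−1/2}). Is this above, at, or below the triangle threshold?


Number of potential triangles: C(177, 3) = 908600.
Each occurs with probability p³ ≈ (0.601)³ ≈ 2.17425e-01.
By linearity: E[X] = C(177, 3)·p³ ≈ 908600 · 2.17425e-01 ≈ 197552.620.
Since α = 1/2 < 1, p = c/n^{1/2} ≫ 1/n is above the triangle threshold p ~ 1/n. Asymptotically E[X] ~ (c³/6)·n^{3(1−α)} = (8³/6)·n^{1.5} → ∞; triangles are abundant w.h.p.

E[X] ≈ 197552.620; in regime p = Θ(1/n^{1/2}) E[X] diverges (above the triangle threshold p ~ 1/n).


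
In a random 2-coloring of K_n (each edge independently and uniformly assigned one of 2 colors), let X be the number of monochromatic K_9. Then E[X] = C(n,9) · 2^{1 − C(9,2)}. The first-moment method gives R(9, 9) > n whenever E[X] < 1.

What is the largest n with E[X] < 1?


We need C(n, 9) · 2^{1 − 36} < 1, i.e. C(n, 9) < 2^{36 − 1} = 34359738368.
Check values of n near the boundary:
  n = 60: C(60, 9) = 14783142660; 14783142660 < 34359738368? YES
  n = 61: C(61, 9) = 17341763505; 17341763505 < 34359738368? YES
  n = 62: C(62, 9) = 20286591270; 20286591270 < 34359738368? YES
  n = 63: C(63, 9) = 23667689815; 23667689815 < 34359738368? YES
  n = 64: C(64, 9) = 27540584512; 27540584512 < 34359738368? YES
  n = 65: C(65, 9) = 31966749880; 31966749880 < 34359738368? YES
  n = 66: C(66, 9) = 37014131440; 37014131440 < 34359738368? NO
  n = 67: C(67, 9) = 42757703560; 42757703560 < 34359738368? NO
  n = 68: C(68, 9) = 49280065120; 49280065120 < 34359738368? NO
The largest n with C(n, 9) < 34359738368 is n = 65 (where E[X] = 3995843735/4294967296 ≈ 0.930). Hence R(9, 9) > 65, i.e. R(9, 9) ≥ 66.

Largest n = 65; hence R(9, 9) > 65.


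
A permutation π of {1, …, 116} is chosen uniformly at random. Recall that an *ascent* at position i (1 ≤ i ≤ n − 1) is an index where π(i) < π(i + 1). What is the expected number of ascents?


Write X = Σ X_I over i = 1, …, 115, with X_I the indicator of one ascent.
There are 115 indicators.
For each fixed i, the pair (π(i), π(i+1)) is a uniformly random ordered pair of distinct values from {1, …, 116}; by symmetry P[π(i) < π(i+1)] = 1/2.
By linearity: E[X] = 115 · (1/2) = (116 − 1) · (1/2) = 115/2 ≈ 57.500.

E[X] = 115/2 = 57.500.


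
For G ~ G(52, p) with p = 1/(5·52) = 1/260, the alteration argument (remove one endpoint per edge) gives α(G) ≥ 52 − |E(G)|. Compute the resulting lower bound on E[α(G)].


E[|E(G)|] = C(52, 2)·p = 1326 · (1/260) = 51/10.
E[α(G)] ≥ n − E[|E(G)|] = 52 − 51/10 = 469/10.
Numerically: ≈ 46.900.
(This is only a lower bound; the true E[α(G)] may be larger.)

E[α(G)] ≥ 469/10 ≈ 46.900.


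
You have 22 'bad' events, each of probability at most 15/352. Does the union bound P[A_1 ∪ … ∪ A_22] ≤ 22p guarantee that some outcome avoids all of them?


Union bound: P[∪_{i=1}^{22} A_i] ≤ Σ_i P[A_i] ≤ 22·p = 22·(15/352) = 15/16.
Numerically: 15/16 ≈ 0.937500.
Is 15/16 < 1? YES.
Since P[∪ A_i] ≤ 15/16 < 1, the complement has P[∩ A_i^c] ≥ 1 − 15/16 = 1/16 > 0, so some outcome avoids every A_i.

22·p = 15/16 ≈ 0.937500; existence CERTIFIED by the union bound.


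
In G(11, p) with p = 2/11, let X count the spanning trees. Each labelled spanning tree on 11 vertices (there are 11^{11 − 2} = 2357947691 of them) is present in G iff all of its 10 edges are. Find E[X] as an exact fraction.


K_11 has 11^{11 − 2} = 2357947691 labelled spanning trees.
For each such spanning tree H, let X_H = 1 if all 10 edges of H are present in G. Then P[X_H = 1] = p^{10} = (2/11)^{10} = 1024/25937424601.
By linearity: E[X] = Σ_H E[X_H] = 2357947691 · p^{10} = 2357947691 · 1024/25937424601 = 1024/11.
Numerically: E[X] ≈ 93.09.

E[X] = 2357947691 · (2/11)^{10} = 1024/11 ≈ 93.09.


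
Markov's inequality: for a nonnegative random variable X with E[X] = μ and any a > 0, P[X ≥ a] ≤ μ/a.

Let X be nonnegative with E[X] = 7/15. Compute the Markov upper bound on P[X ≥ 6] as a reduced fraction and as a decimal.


μ = E[X] = 7/15, a = 6.
Markov: P[X ≥ 6] ≤ μ/a = (7/15)/6 = 7/90.
Numerically: ≈ 0.07778.
(Since a = 6 > μ = 0.46667, the bound 7/90 is < 1 and informative.)

P[X ≥ 6] ≤ 7/90 ≈ 0.07778.


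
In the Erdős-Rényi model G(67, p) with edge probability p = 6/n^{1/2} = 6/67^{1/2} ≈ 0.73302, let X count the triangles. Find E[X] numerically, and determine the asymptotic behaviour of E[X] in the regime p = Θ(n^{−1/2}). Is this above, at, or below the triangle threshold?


Number of potential triangles: C(67, 3) = 47905.
Each occurs with probability p³ ≈ (0.73302)³ ≈ 3.9385970e-01.
By linearity: E[X] = C(67, 3)·p³ ≈ 47905 · 3.9385970e-01 ≈ 18867.84899.
Since α = 1/2 < 1, p = c/n^{1/2} ≫ 1/n is above the triangle threshold p ~ 1/n. Asymptotically E[X] ~ (c³/6)·n^{3(1−α)} = (6³/6)·n^{1.5} → ∞; triangles are abundant w.h.p.

E[X] ≈ 18867.84899; in regime p = Θ(1/n^{1/2}) E[X] diverges (above the triangle threshold p ~ 1/n).


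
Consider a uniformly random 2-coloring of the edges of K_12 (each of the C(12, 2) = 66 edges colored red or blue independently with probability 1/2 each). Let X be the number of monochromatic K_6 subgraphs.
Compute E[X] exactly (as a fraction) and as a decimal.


Let X = Σ_S X_S over the C(12, 6) = 924 subsets S of size 6, where X_S = 1 if the K_6 on S is monochromatic.
For a fixed S, the K_6 on S has C(6, 2) = 15 edges. P[all 15 edges red] = (1/2)^15, and likewise for blue, so P[monochromatic] = 2·(1/2)^15 = 2^{1 − 15} = 1/16384.
By linearity: E[X] = C(12, 6) · 2^{1 − 15} = 924 · 1/16384 = 231/4096.
Numerically: E[X] ≈ 0.056396.

E[X] = C(12,6)·2^(1−C(6,2)) = 231/4096 ≈ 0.056396.


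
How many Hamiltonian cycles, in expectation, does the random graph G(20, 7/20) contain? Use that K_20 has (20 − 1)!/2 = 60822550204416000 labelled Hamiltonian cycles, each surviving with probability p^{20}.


K_20 has (20 − 1)!/2 = 60822550204416000 labelled Hamiltonian cycles.
For each such Hamiltonian cycle H, let X_H = 1 if all 20 edges of H are present in G. Then P[X_H = 1] = p^{20} = (7/20)^{20} = 79792266297612001/104857600000000000000000000.
Summing the indicators: E[X] = Σ_H E[X_H] = 60822550204416000 · p^{20} = 60822550204416000 · 79792266297612001/104857600000000000000000000 = 1184855742873690605203907421/25600000000000000000.
Numerically: E[X] ≈ 4.6283e+07.

E[X] = 60822550204416000 · (7/20)^{20} = 1184855742873690605203907421/25600000000000000000 ≈ 4.6283e+07.


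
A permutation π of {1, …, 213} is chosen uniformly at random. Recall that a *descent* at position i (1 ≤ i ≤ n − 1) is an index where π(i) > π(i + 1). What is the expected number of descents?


Write X = Σ X_I over i = 1, …, 212, with X_I the indicator of one descent.
There are 212 indicators.
For each fixed i, the pair (π(i), π(i+1)) is a uniformly random ordered pair of distinct values from {1, …, 213}; by symmetry P[π(i) > π(i+1)] = 1/2.
By linearity: E[X] = 212 · (1/2) = (213 − 1) · (1/2) = 106 ≈ 106.00000.

E[X] = 106 = 106.00000.


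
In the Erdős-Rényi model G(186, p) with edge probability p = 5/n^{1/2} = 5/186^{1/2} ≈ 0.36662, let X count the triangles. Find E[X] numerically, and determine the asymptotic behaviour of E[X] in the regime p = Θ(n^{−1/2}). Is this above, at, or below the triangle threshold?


Number of potential triangles: C(186, 3) = 1055240.
Each occurs with probability p³ ≈ (0.36662)³ ≈ 4.9276584e-02.
By linearity: E[X] = C(186, 3)·p³ ≈ 1055240 · 4.9276584e-02 ≈ 51998.62287.
Since α = 1/2 < 1, p = c/n^{1/2} ≫ 1/n is above the triangle threshold p ~ 1/n. Asymptotically E[X] ~ (c³/6)·n^{3(1−α)} = (5³/6)·n^{1.5} → ∞; triangles are abundant w.h.p.

E[X] ≈ 51998.62287; in regime p = Θ(1/n^{1/2}) E[X] diverges (above the triangle threshold p ~ 1/n).


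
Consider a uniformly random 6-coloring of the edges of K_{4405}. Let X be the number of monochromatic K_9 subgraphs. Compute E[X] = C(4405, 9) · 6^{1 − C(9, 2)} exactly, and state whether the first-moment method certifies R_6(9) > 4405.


E[X] = C(4405, 9) · 6^{1 − 36} = 1706862792900636302463627150 · 6^{−35} = 1706862792900636302463627150/1719070799748422591028658176.
As a reduced fraction: E[X] = 284477132150106050410604525/286511799958070431838109696 ≈ 0.9928985.
Is E[X] < 1? YES.
Since E[X] < 1, there exists a 6-coloring of K_{4405} with no monochromatic K_9; hence R_6(9) > 4405.

E[X] = 284477132150106050410604525/286511799958070431838109696 ≈ 0.9928985; E[X] < 1, so R_6(9) > 4405.


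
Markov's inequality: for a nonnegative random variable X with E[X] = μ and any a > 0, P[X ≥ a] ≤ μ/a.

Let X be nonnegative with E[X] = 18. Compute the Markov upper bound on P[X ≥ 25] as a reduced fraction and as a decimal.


μ = E[X] = 18, a = 25.
Markov: P[X ≥ 25] ≤ μ/a = (18)/25 = 18/25.
Numerically: ≈ 0.720000.
(Since a = 25 > μ = 18.000000, the bound 18/25 is < 1 and informative.)

P[X ≥ 25] ≤ 18/25 ≈ 0.720000.


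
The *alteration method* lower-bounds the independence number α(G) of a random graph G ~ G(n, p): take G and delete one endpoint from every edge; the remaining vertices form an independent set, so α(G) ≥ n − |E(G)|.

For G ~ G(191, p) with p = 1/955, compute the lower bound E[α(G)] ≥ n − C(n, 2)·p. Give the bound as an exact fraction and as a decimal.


E[|E(G)|] = C(191, 2)·p = 18145 · (1/955) = 19.
E[α(G)] ≥ n − E[|E(G)|] = 191 − 19 = 172.
Numerically: ≈ 172.000000.
(This is only a lower bound; the true E[α(G)] may be larger.)

E[α(G)] ≥ 172 ≈ 172.000000.


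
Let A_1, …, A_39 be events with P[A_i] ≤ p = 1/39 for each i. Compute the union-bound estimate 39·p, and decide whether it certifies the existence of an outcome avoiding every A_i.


Union bound: P[∪_{i=1}^{39} A_i] ≤ Σ_i P[A_i] ≤ 39·p = 39·(1/39) = 1.
Numerically: 1 ≈ 1.0000000.
Is 1 < 1? NO.
Since the bound 1 is ≥ 1, the union bound is uninformative here; it does NOT by itself certify existence.

39·p = 1 ≈ 1.0000000; existence NOT certified by the union bound.


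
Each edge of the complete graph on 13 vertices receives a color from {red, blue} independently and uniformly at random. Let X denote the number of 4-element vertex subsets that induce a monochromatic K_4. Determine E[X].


Let X = Σ_S X_S over the C(13, 4) = 715 subsets S of size 4, where X_S = 1 if the K_4 on S is monochromatic.
For a fixed S, the K_4 on S has C(4, 2) = 6 edges. P[all 6 edges red] = (1/2)^6, and likewise for blue, so P[monochromatic] = 2·(1/2)^6 = 2^{1 − 6} = 1/32.
Summing: E[X] = C(13, 4) · 2^{1 − 6} = 715 · 1/32 = 715/32.
Numerically: E[X] ≈ 22.344.

E[X] = C(13,4)·2^(1−C(4,2)) = 715/32 ≈ 22.344.


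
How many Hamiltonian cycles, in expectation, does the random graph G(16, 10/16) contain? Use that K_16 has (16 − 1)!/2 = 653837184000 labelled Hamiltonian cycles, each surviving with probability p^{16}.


K_16 has (16 − 1)!/2 = 653837184000 labelled Hamiltonian cycles.
For each such Hamiltonian cycle H, let X_H = 1 if all 16 edges of H are present in G. Then P[X_H = 1] = p^{16} = (5/8)^{16} = 152587890625/281474976710656.
By linearity of expectation: E[X] = Σ_H E[X_H] = 653837184000 · p^{16} = 653837184000 · 152587890625/281474976710656 = 97429332733154296875/274877906944.
Numerically: E[X] ≈ 3.5445e+08.

E[X] = 653837184000 · (5/8)^{16} = 97429332733154296875/274877906944 ≈ 3.5445e+08.
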